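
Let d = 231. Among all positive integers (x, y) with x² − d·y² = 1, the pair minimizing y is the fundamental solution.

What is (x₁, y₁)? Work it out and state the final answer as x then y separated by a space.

d=231: √d = [15; 5,30] (ℓ=2, even), read p_1/q_1
k=0  a_k=15  p_k/q_k = 15/1
k=1  a_k=5  p_k/q_k = 76/5
→ (76, 5).  Check: 76²=5776, 231·5²=5775, difference 1.

76 5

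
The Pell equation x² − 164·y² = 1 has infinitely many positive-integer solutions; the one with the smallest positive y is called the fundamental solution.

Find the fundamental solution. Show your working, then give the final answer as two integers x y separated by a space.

√164 → a₀=12, period (1,4,6,4,1,24); ℓ=6 even so k=5
i=0: a=12 ⇒ p=12, q=1
i=1: a=1 ⇒ p=13, q=1
i=2: a=4 ⇒ p=64, q=5
…
i=4: a=4 ⇒ p=1652, q=129
i=5: a=1 ⇒ p=2049, q=160
fundamental: x₁=2049, y₁=160  (since 4198401 − 164·25600 = 1)

2049 160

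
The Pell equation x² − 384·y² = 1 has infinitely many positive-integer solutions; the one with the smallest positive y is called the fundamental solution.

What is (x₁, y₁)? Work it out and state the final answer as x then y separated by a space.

4801 245

d=384: √d = [19; 1,1,2,9,2,1,1,38] (ℓ=8, even), read p_7/q_7
i=0: a=19 ⇒ p=19, q=1
i=1: a=1 ⇒ p=20, q=1
i=2: a=1 ⇒ p=39, q=2
i=3: a=2 ⇒ p=98, q=5
…
i=6: a=1 ⇒ p=2861, q=146
i=7: a=1 ⇒ p=4801, q=245
→ (4801, 245).  Check: 4801²=23049601, 384·245²=23049600, difference 1.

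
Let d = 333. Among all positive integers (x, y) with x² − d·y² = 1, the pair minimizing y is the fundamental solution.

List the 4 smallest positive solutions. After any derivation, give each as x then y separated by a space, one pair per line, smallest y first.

73 4
10657 584
1555849 85260
227143297 12447376

√333 → a₀=18, period (4,36); ℓ=2 even so k=1
k=0  a_k=18  p_k/q_k = 18/1
k=1  a_k=4  p_k/q_k = 73/4
fundamental: x₁=73, y₁=4  (since 5329 − 333·16 = 1)
(x_2, y_2) = (73·73 + 333·4·4, 73·4 + 4·73) = (10657, 584)
(x_3, y_3) = (73·10657 + 333·4·584, 73·584 + 4·10657) = (1555849, 85260)
(x_4, y_4) = (73·1555849 + 333·4·85260, 73·85260 + 4·1555849) = (227143297, 12447376)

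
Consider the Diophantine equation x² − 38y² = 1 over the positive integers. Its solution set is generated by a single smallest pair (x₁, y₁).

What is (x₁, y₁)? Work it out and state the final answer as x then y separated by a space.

√38 → a₀=6, period (6,12); ℓ=2 even so k=1
step 0: (6, 1)  from 6·(1,0) + (0,1)
step 1: (37, 6)  from 6·(6,1) + (1,0)
fundamental: x₁=37, y₁=6  (since 1369 − 38·36 = 1)

37 6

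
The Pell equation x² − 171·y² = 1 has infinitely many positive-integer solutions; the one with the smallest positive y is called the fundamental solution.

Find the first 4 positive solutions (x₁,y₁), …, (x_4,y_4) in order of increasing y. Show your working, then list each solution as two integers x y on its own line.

170 13
57799 4420
19651490 1502787
6681448801 510943160

√171 → a₀=13, period (13,26); ℓ=2 even so k=1
k=0  a_k=13  p_k/q_k = 13/1
k=1  a_k=13  p_k/q_k = 170/13
fundamental: x₁=170, y₁=13  (since 28900 − 171·169 = 1)
k=2:  x_2 = 170·170+171·13·13 = 57799,  y_2 = 170·13+13·170 = 4420
k=3:  x_3 = 170·57799+171·13·4420 = 19651490,  y_3 = 170·4420+13·57799 = 1502787
k=4:  x_4 = 170·19651490+171·13·1502787 = 6681448801,  y_4 = 170·1502787+13·19651490 = 510943160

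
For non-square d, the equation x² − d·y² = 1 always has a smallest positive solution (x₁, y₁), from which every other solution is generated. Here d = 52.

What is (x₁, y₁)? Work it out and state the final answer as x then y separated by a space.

649 90

√52 = [7; 4,1,2,1,4,14, …], period ℓ=6 (even) → k=5
a_0=7:  p_0=7·1+0=7,  q_0=7·0+1=1
…
a_3=2:  p_3=2·36+29=101,  q_3=2·5+4=14
a_4=1:  p_4=1·101+36=137,  q_4=1·14+5=19
a_5=4:  p_5=4·137+101=649,  q_5=4·19+14=90
→ (649, 90).  Check: 649²=421201, 52·90²=421200, difference 1.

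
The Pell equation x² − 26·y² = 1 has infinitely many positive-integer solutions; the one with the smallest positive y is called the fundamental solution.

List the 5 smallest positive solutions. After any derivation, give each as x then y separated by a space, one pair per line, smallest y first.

√26 → a₀=5, period (10); ℓ=1 odd so k=1
a_0=5:  p_0=5·1+0=5,  q_0=5·0+1=1
a_1=10:  p_1=10·5+1=51,  q_1=10·1+0=10
fundamental: x₁=51, y₁=10  (since 2601 − 26·100 = 1)
(51+10√26)^2 = 5201 + 1020√26
(51+10√26)^3 = 530451 + 104030√26
(51+10√26)^4 = 54100801 + 10610040√26
(51+10√26)^5 = 5517751251 + 1082120050√26

51 10
5201 1020
530451 104030
54100801 10610040
5517751251 1082120050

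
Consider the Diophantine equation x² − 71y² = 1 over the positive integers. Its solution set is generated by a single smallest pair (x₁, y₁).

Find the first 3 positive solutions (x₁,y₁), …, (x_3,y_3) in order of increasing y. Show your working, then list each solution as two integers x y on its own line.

3480 413
24220799 2874480
168576757560 20006380387

√71 = [8; 2,2,1,7,1,2,2,16, …], period ℓ=8 (even) → k=7
step 0: (8, 1)  from 8·(1,0) + (0,1)
step 1: (17, 2)  from 2·(8,1) + (1,0)
step 2: (42, 5)  from 2·(17,2) + (8,1)
step 3: (59, 7)  from 1·(42,5) + (17,2)
…
step 5: (514, 61)  from 1·(455,54) + (59,7)
step 6: (1483, 176)  from 2·(514,61) + (455,54)
step 7: (3480, 413)  from 2·(1483,176) + (514,61)
fundamental: x₁=3480, y₁=413  (since 12110400 − 71·170569 = 1)
(x_2, y_2) = (3480·3480 + 71·413·413, 3480·413 + 413·3480) = (24220799, 2874480)
(x_3, y_3) = (3480·24220799 + 71·413·2874480, 3480·2874480 + 413·24220799) = (168576757560, 20006380387)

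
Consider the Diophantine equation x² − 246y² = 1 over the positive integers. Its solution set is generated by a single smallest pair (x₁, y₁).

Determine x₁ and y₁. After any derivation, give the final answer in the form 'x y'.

√246 → a₀=15, period (1,2,5,1,14,1,5,2,1,30); ℓ=10 even so k=9
k=0  a_k=15  p_k/q_k = 15/1
k=1  a_k=1  p_k/q_k = 16/1
k=2  a_k=2  p_k/q_k = 47/3
k=3  a_k=5  p_k/q_k = 251/16
…
k=7  a_k=5  p_k/q_k = 28028/1787
k=8  a_k=2  p_k/q_k = 60777/3875
k=9  a_k=1  p_k/q_k = 88805/5662
fundamental: x₁=88805, y₁=5662  (since 7886328025 − 246·32058244 = 1)

88805 5662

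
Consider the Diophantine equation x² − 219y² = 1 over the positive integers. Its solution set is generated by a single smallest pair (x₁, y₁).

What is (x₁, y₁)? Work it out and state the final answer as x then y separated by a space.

74 5

√219 → a₀=14, period (1,3,1,28); ℓ=4 even so k=3
k=0  a_k=14  p_k/q_k = 14/1
k=1  a_k=1  p_k/q_k = 15/1
k=2  a_k=3  p_k/q_k = 59/4
k=3  a_k=1  p_k/q_k = 74/5
(x₁, y₁) = (74, 5);  74² − 219·5² = 1 ✓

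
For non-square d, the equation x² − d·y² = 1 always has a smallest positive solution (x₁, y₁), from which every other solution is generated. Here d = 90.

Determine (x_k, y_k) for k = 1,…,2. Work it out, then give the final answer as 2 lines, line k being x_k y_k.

19 2
721 76

√90 = [9; 2,18, …], period ℓ=2 (even) → k=1
step 0: (9, 1)  from 9·(1,0) + (0,1)
step 1: (19, 2)  from 2·(9,1) + (1,0)
(x₁, y₁) = (19, 2);  19² − 90·2² = 1 ✓
n=2: (19,2)∘(19,2) = (19·19+90·2·2, 19·2+2·19) = (721,76)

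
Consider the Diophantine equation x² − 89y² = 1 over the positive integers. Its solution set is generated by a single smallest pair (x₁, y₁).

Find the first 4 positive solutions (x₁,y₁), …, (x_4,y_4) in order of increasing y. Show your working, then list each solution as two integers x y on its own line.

500001 53000
500002000001 53000106000
500003000004500001 53000212000159000
500004000010000008000001 53000318000530000212000

d=89: √d = [9; 2,3,3,2,18] (ℓ=5, odd), read p_9/q_9
step 0: (9, 1)  from 9·(1,0) + (0,1)
step 1: (19, 2)  from 2·(9,1) + (1,0)
…
step 3: (217, 23)  from 3·(66,7) + (19,2)
step 4: (500, 53)  from 2·(217,23) + (66,7)
step 5: (9217, 977)  from 18·(500,53) + (217,23)
step 6: (18934, 2007)  from 2·(9217,977) + (500,53)
…
step 8: (216991, 23001)  from 3·(66019,6998) + (18934,2007)
step 9: (500001, 53000)  from 2·(216991,23001) + (66019,6998)
fundamental: x₁=500001, y₁=53000  (since 250001000001 − 89·2809000000 = 1)
n=2: (500001,53000)∘(500001,53000) = (500001·500001+89·53000·53000, 500001·53000+53000·500001) = (500002000001,53000106000)
n=3: (500002000001,53000106000)∘(500001,53000) = (500001·500002000001+89·53000·53000106000, 500001·53000106000+53000·500002000001) = (500003000004500001,53000212000159000)
n=4: (500003000004500001,53000212000159000)∘(500001,53000) = (500001·500003000004500001+89·53000·53000212000159000, 500001·53000212000159000+53000·500003000004500001) = (500004000010000008000001,53000318000530000212000)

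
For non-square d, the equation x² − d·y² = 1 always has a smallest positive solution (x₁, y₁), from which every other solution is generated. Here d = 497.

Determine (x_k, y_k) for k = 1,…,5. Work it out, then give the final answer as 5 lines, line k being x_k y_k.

[22; 3,2,2,5,6,5,2,2,3,44] for √497; ℓ=10 ⇒ convergent index 9
k=0  a_k=22  p_k/q_k = 22/1
k=1  a_k=3  p_k/q_k = 67/3
k=2  a_k=2  p_k/q_k = 156/7
k=3  a_k=2  p_k/q_k = 379/17
…
k=5  a_k=6  p_k/q_k = 12685/569
k=6  a_k=5  p_k/q_k = 65476/2937
k=7  a_k=2  p_k/q_k = 143637/6443
k=8  a_k=2  p_k/q_k = 352750/15823
k=9  a_k=3  p_k/q_k = 1201887/53912
→ (1201887, 53912).  Check: 1201887²=1444532360769, 497·53912²=1444532360768, difference 1.
n=2: (1201887,53912)∘(1201887,53912) = (1201887·1201887+497·53912·53912, 1201887·53912+53912·1201887) = (2889064721537,129592263888)
n=3: (2889064721537,129592263888)∘(1201887,53912) = (1201887·2889064721537+497·53912·129592263888, 1201887·129592263888+53912·2889064721537) = (6944658661946678751,311510514535059400)
n=4: (6944658661946678751,311510514535059400)∘(1201887,53912) = (1201887·6944658661946678751+497·53912·311510514535059400, 1201887·311510514535059400+53912·6944658661946678751) = (16693389930459326703284737,748800875565868281911712)
n=5: (16693389930459326703284737,748800875565868281911712)∘(1201887,53912) = (1201887·16693389930459326703284737+497·53912·748800875565868281911712, 1201887·748800875565868281911712+53912·16693389930459326703284737) = (40127136686692992928199618718687,1799948075862157952969508541688)

1201887 53912
2889064721537 129592263888
6944658661946678751 311510514535059400
16693389930459326703284737 748800875565868281911712
40127136686692992928199618718687 1799948075862157952969508541688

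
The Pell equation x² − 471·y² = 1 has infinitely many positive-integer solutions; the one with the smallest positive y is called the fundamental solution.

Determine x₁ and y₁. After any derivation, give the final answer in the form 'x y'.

[21; 1,2,2,1,3,…,2,1,42] for √471; ℓ=14 ⇒ convergent index 13
step 0: (21, 1)  from 21·(1,0) + (0,1)
step 1: (22, 1)  from 1·(21,1) + (1,0)
step 2: (65, 3)  from 2·(22,1) + (21,1)
step 3: (152, 7)  from 2·(65,3) + (22,1)
step 4: (217, 10)  from 1·(152,7) + (65,3)
step 5: (803, 37)  from 3·(217,10) + (152,7)
step 6: (3429, 158)  from 4·(803,37) + (217,10)
step 7: (48809, 2249)  from 14·(3429,158) + (803,37)
step 8: (198665, 9154)  from 4·(48809,2249) + (3429,158)
step 9: (644804, 29711)  from 3·(198665,9154) + (48809,2249)
…
step 11: (2331742, 107441)  from 2·(843469,38865) + (644804,29711)
step 12: (5506953, 253747)  from 2·(2331742,107441) + (843469,38865)
step 13: (7838695, 361188)  from 1·(5506953,253747) + (2331742,107441)
fundamental: x₁=7838695, y₁=361188  (since 61445139303025 − 471·130456771344 = 1)

7838695 361188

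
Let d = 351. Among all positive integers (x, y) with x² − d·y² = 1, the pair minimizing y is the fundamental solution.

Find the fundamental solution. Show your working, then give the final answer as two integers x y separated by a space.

[18; 1,2,1,3,2,2,2,3,1,2,1,36] for √351; ℓ=12 ⇒ convergent index 11
a_0=18:  p_0=18·1+0=18,  q_0=18·0+1=1
…
a_2=2:  p_2=2·19+18=56,  q_2=2·1+1=3
a_3=1:  p_3=1·56+19=75,  q_3=1·3+1=4
…
a_10=2:  p_10=2·16543+12796=45882,  q_10=2·883+683=2449
a_11=1:  p_11=1·45882+16543=62425,  q_11=1·2449+883=3332
fundamental: x₁=62425, y₁=3332  (since 3896880625 − 351·11102224 = 1)

62425 3332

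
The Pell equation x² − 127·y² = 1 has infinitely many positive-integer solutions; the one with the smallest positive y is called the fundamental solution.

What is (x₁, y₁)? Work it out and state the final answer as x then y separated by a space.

d=127: √d = [11; 3,1,2,2,7,11,7,2,2,1,3,22] (ℓ=12, even), read p_11/q_11
k=0  a_k=11  p_k/q_k = 11/1
…
k=9  a_k=2  p_k/q_k = 906941/80478
k=10  a_k=1  p_k/q_k = 1274561/113099
k=11  a_k=3  p_k/q_k = 4730624/419775
fundamental: x₁=4730624, y₁=419775  (since 22378803429376 − 127·176211050625 = 1)

4730624 419775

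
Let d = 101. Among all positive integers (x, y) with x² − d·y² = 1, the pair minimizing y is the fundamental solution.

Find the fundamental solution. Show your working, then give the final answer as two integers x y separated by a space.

201 20

[10; 20] for √101; ℓ=1 ⇒ convergent index 1
step 0: (10, 1)  from 10·(1,0) + (0,1)
step 1: (201, 20)  from 20·(10,1) + (1,0)
fundamental: x₁=201, y₁=20  (since 40401 − 101·400 = 1)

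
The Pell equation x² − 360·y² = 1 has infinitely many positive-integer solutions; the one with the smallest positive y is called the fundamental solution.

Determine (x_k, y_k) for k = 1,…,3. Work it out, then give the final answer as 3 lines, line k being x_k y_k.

19 1
721 38
27379 1443

√360 = [18; 1,36, …], period ℓ=2 (even) → k=1
a_0=18:  p_0=18·1+0=18,  q_0=18·0+1=1
a_1=1:  p_1=1·18+1=19,  q_1=1·1+0=1
→ (19, 1).  Check: 19²=361, 360·1²=360, difference 1.
k=2:  x_2 = 19·19+360·1·1 = 721,  y_2 = 19·1+1·19 = 38
k=3:  x_3 = 19·721+360·1·38 = 27379,  y_3 = 19·38+1·721 = 1443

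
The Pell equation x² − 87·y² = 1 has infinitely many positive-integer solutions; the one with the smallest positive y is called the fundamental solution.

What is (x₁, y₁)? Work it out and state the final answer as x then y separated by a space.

28 3

[9; 3,18] for √87; ℓ=2 ⇒ convergent index 1
a_0=9:  p_0=9·1+0=9,  q_0=9·0+1=1
a_1=3:  p_1=3·9+1=28,  q_1=3·1+0=3
→ (28, 3).  Check: 28²=784, 87·3²=783, difference 1.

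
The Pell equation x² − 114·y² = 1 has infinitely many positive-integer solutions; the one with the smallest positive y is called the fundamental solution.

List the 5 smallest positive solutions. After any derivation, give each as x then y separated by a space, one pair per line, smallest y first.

1025 96
2101249 196800
4307559425 403439904
8830494720001 827051606400
18102509868442625 1695455389680096

√114 → a₀=10, period (1,2,10,2,1,20); ℓ=6 even so k=5
i=0: a=10 ⇒ p=10, q=1
i=1: a=1 ⇒ p=11, q=1
i=2: a=2 ⇒ p=32, q=3
…
i=4: a=2 ⇒ p=694, q=65
i=5: a=1 ⇒ p=1025, q=96
→ (1025, 96).  Check: 1025²=1050625, 114·96²=1050624, difference 1.
k=2:  x_2 = 1025·1025+114·96·96 = 2101249,  y_2 = 1025·96+96·1025 = 196800
k=3:  x_3 = 1025·2101249+114·96·196800 = 4307559425,  y_3 = 1025·196800+96·2101249 = 403439904
k=4:  x_4 = 1025·4307559425+114·96·403439904 = 8830494720001,  y_4 = 1025·403439904+96·4307559425 = 827051606400
k=5:  x_5 = 1025·8830494720001+114·96·827051606400 = 18102509868442625,  y_5 = 1025·827051606400+96·8830494720001 = 1695455389680096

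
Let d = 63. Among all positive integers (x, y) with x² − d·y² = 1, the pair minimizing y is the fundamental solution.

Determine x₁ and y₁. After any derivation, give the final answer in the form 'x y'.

√63 → a₀=7, period (1,14); ℓ=2 even so k=1
a_0=7:  p_0=7·1+0=7,  q_0=7·0+1=1
a_1=1:  p_1=1·7+1=8,  q_1=1·1+0=1
(x₁, y₁) = (8, 1);  8² − 63·1² = 1 ✓

8 1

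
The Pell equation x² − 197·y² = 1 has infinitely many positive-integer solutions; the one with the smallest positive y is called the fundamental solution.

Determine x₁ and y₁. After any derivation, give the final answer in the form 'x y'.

[14; 28] for √197; ℓ=1 ⇒ convergent index 1
k=0  a_k=14  p_k/q_k = 14/1
k=1  a_k=28  p_k/q_k = 393/28
→ (393, 28).  Check: 393²=154449, 197·28²=154448, difference 1.

393 28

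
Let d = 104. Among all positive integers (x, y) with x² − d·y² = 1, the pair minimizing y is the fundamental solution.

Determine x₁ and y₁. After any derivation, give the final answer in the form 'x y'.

51 5

[10; 5,20] for √104; ℓ=2 ⇒ convergent index 1
k=0  a_k=10  p_k/q_k = 10/1
k=1  a_k=5  p_k/q_k = 51/5
fundamental: x₁=51, y₁=5  (since 2601 − 104·25 = 1)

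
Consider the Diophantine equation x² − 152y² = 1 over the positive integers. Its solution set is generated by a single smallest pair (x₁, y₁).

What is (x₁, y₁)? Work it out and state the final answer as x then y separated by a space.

√152 = [12; 3,24, …], period ℓ=2 (even) → k=1
k=0  a_k=12  p_k/q_k = 12/1
k=1  a_k=3  p_k/q_k = 37/3
→ (37, 3).  Check: 37²=1369, 152·3²=1368, difference 1.

37 3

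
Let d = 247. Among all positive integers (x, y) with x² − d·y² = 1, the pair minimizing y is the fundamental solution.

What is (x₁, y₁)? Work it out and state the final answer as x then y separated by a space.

85292 5427

[15; 1,2,1,1,9,1,9,1,1,2,1,30] for √247; ℓ=12 ⇒ convergent index 11
a_0=15:  p_0=15·1+0=15,  q_0=15·0+1=1
…
a_3=1:  p_3=1·47+16=63,  q_3=1·3+1=4
a_4=1:  p_4=1·63+47=110,  q_4=1·4+3=7
a_5=9:  p_5=9·110+63=1053,  q_5=9·7+4=67
…
a_8=1:  p_8=1·11520+1163=12683,  q_8=1·733+74=807
a_9=1:  p_9=1·12683+11520=24203,  q_9=1·807+733=1540
a_10=2:  p_10=2·24203+12683=61089,  q_10=2·1540+807=3887
a_11=1:  p_11=1·61089+24203=85292,  q_11=1·3887+1540=5427
→ (85292, 5427).  Check: 85292²=7274725264, 247·5427²=7274725263, difference 1.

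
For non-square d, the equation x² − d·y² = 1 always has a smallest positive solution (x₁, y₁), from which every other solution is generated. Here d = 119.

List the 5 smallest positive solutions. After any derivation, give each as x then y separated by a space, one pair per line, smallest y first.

d=119: √d = [10; 1,9,1,20] (ℓ=4, even), read p_3/q_3
step 0: (10, 1)  from 10·(1,0) + (0,1)
…
step 2: (109, 10)  from 9·(11,1) + (10,1)
step 3: (120, 11)  from 1·(109,10) + (11,1)
fundamental: x₁=120, y₁=11  (since 14400 − 119·121 = 1)
(x_2, y_2) = (120·120 + 119·11·11, 120·11 + 11·120) = (28799, 2640)
(x_3, y_3) = (120·28799 + 119·11·2640, 120·2640 + 11·28799) = (6911640, 633589)
(x_4, y_4) = (120·6911640 + 119·11·633589, 120·633589 + 11·6911640) = (1658764801, 152058720)
(x_5, y_5) = (120·1658764801 + 119·11·152058720, 120·152058720 + 11·1658764801) = (398096640600, 36493459211)

120 11
28799 2640
6911640 633589
1658764801 152058720
398096640600 36493459211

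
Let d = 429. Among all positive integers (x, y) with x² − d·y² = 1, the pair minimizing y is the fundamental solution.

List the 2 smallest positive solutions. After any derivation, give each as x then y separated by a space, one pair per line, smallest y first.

1524095 73584
4645731138049 224298012960

d=429: √d = [20; 1,2,2,9,1,12,1,9,2,2,1,40] (ℓ=12, even), read p_11/q_11
step 0: (20, 1)  from 20·(1,0) + (0,1)
step 1: (21, 1)  from 1·(20,1) + (1,0)
step 2: (62, 3)  from 2·(21,1) + (20,1)
…
step 4: (1367, 66)  from 9·(145,7) + (62,3)
step 5: (1512, 73)  from 1·(1367,66) + (145,7)
step 6: (19511, 942)  from 12·(1512,73) + (1367,66)
step 7: (21023, 1015)  from 1·(19511,942) + (1512,73)
step 8: (208718, 10077)  from 9·(21023,1015) + (19511,942)
…
step 10: (1085636, 52415)  from 2·(438459,21169) + (208718,10077)
step 11: (1524095, 73584)  from 1·(1085636,52415) + (438459,21169)
fundamental: x₁=1524095, y₁=73584  (since 2322865569025 − 429·5414605056 = 1)
(1524095+73584√429)^2 = 4645731138049 + 224298012960√429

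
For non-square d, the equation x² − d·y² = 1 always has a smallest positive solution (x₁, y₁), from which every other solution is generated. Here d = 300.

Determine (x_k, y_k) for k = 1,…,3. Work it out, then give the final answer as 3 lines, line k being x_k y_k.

1351 78
3650401 210756
9863382151 569462634

[17; 3,8,3,34] for √300; ℓ=4 ⇒ convergent index 3
step 0: (17, 1)  from 17·(1,0) + (0,1)
step 1: (52, 3)  from 3·(17,1) + (1,0)
step 2: (433, 25)  from 8·(52,3) + (17,1)
step 3: (1351, 78)  from 3·(433,25) + (52,3)
(x₁, y₁) = (1351, 78);  1351² − 300·78² = 1 ✓
(1351+78√300)^2 = 3650401 + 210756√300
(1351+78√300)^3 = 9863382151 + 569462634√300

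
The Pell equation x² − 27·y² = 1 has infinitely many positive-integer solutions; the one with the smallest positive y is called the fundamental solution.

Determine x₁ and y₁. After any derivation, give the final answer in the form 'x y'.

26 5

d=27: √d = [5; 5,10] (ℓ=2, even), read p_1/q_1
k=0  a_k=5  p_k/q_k = 5/1
k=1  a_k=5  p_k/q_k = 26/5
→ (26, 5).  Check: 26²=676, 27·5²=675, difference 1.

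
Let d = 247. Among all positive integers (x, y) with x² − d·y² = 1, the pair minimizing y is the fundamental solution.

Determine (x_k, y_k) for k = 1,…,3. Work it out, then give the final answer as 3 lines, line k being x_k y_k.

85292 5427
14549450527 925759368
2481903468612476 157919736025485

[15; 1,2,1,1,9,1,9,1,1,2,1,30] for √247; ℓ=12 ⇒ convergent index 11
step 0: (15, 1)  from 15·(1,0) + (0,1)
step 1: (16, 1)  from 1·(15,1) + (1,0)
step 2: (47, 3)  from 2·(16,1) + (15,1)
step 3: (63, 4)  from 1·(47,3) + (16,1)
step 4: (110, 7)  from 1·(63,4) + (47,3)
step 5: (1053, 67)  from 9·(110,7) + (63,4)
step 6: (1163, 74)  from 1·(1053,67) + (110,7)
…
step 8: (12683, 807)  from 1·(11520,733) + (1163,74)
step 9: (24203, 1540)  from 1·(12683,807) + (11520,733)
step 10: (61089, 3887)  from 2·(24203,1540) + (12683,807)
step 11: (85292, 5427)  from 1·(61089,3887) + (24203,1540)
→ (85292, 5427).  Check: 85292²=7274725264, 247·5427²=7274725263, difference 1.
(x_2, y_2) = (85292·85292 + 247·5427·5427, 85292·5427 + 5427·85292) = (14549450527, 925759368)
(x_3, y_3) = (85292·14549450527 + 247·5427·925759368, 85292·925759368 + 5427·14549450527) = (2481903468612476, 157919736025485)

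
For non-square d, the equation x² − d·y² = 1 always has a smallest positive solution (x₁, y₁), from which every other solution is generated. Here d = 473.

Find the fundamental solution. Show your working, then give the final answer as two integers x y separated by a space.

√473 = [21; 1,2,1,42, …], period ℓ=4 (even) → k=3
a_0=21:  p_0=21·1+0=21,  q_0=21·0+1=1
a_1=1:  p_1=1·21+1=22,  q_1=1·1+0=1
a_2=2:  p_2=2·22+21=65,  q_2=2·1+1=3
a_3=1:  p_3=1·65+22=87,  q_3=1·3+1=4
fundamental: x₁=87, y₁=4  (since 7569 − 473·16 = 1)

87 4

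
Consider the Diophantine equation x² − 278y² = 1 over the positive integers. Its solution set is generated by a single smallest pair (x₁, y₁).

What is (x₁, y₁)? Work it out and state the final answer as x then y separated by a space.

d=278: √d = [16; 1,2,16,2,1,32] (ℓ=6, even), read p_5/q_5
step 0: (16, 1)  from 16·(1,0) + (0,1)
…
step 2: (50, 3)  from 2·(17,1) + (16,1)
…
step 4: (1684, 101)  from 2·(817,49) + (50,3)
step 5: (2501, 150)  from 1·(1684,101) + (817,49)
fundamental: x₁=2501, y₁=150  (since 6255001 − 278·22500 = 1)

2501 150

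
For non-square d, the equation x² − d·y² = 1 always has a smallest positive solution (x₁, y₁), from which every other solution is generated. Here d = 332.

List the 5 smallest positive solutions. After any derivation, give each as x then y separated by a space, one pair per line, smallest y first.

d=332: √d = [18; 4,1,1,8,1,1,4,36] (ℓ=8, even), read p_7/q_7
i=0: a=18 ⇒ p=18, q=1
…
i=2: a=1 ⇒ p=91, q=5
…
i=6: a=1 ⇒ p=2970, q=163
i=7: a=4 ⇒ p=13447, q=738
(x₁, y₁) = (13447, 738);  13447² − 332·738² = 1 ✓
(x_2, y_2) = (13447·13447 + 332·738·738, 13447·738 + 738·13447) = (361643617, 19847772)
(x_3, y_3) = (13447·361643617 + 332·738·19847772, 13447·19847772 + 738·361643617) = (9726043422151, 533785979430)
(x_4, y_4) = (13447·9726043422151 + 332·738·533785979430, 13447·533785979430 + 738·9726043422151) = (261572211433685377, 14355640110942648)
(x_5, y_5) = (13447·261572211433685377 + 332·738·14355640110942648, 13447·14355640110942648 + 738·261572211433685377) = (7034723044571491106887, 386080584609905595882)

13447 738
361643617 19847772
9726043422151 533785979430
261572211433685377 14355640110942648
7034723044571491106887 386080584609905595882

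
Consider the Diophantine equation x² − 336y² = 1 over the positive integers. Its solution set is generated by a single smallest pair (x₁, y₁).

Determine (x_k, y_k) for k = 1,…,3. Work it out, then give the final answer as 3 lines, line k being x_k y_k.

d=336: √d = [18; 3,36] (ℓ=2, even), read p_1/q_1
k=0  a_k=18  p_k/q_k = 18/1
k=1  a_k=3  p_k/q_k = 55/3
→ (55, 3).  Check: 55²=3025, 336·3²=3024, difference 1.
(x_2, y_2) = (55·55 + 336·3·3, 55·3 + 3·55) = (6049, 330)
(x_3, y_3) = (55·6049 + 336·3·330, 55·330 + 3·6049) = (665335, 36297)

55 3
6049 330
665335 36297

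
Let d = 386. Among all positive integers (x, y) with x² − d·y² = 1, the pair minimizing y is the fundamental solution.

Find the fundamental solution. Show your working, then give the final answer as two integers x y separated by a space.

111555 5678

[19; 1,1,1,4,1,18,1,4,1,1,1,38] for √386; ℓ=12 ⇒ convergent index 11
i=0: a=19 ⇒ p=19, q=1
…
i=2: a=1 ⇒ p=39, q=2
…
i=4: a=4 ⇒ p=275, q=14
…
i=6: a=18 ⇒ p=6287, q=320
i=7: a=1 ⇒ p=6621, q=337
i=8: a=4 ⇒ p=32771, q=1668
i=9: a=1 ⇒ p=39392, q=2005
i=10: a=1 ⇒ p=72163, q=3673
i=11: a=1 ⇒ p=111555, q=5678
fundamental: x₁=111555, y₁=5678  (since 12444518025 − 386·32239684 = 1)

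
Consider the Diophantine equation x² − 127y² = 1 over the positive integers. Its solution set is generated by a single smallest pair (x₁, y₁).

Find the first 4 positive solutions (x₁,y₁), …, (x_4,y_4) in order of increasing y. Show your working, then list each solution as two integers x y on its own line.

4730624 419775
44757606858751 3971595379200
423462818377139450624 37576248838264821825
4006486743445029115330560001 355518209168531397366758400

[11; 3,1,2,2,7,11,7,2,2,1,3,22] for √127; ℓ=12 ⇒ convergent index 11
step 0: (11, 1)  from 11·(1,0) + (0,1)
step 1: (34, 3)  from 3·(11,1) + (1,0)
step 2: (45, 4)  from 1·(34,3) + (11,1)
step 3: (124, 11)  from 2·(45,4) + (34,3)
…
step 5: (2175, 193)  from 7·(293,26) + (124,11)
step 6: (24218, 2149)  from 11·(2175,193) + (293,26)
…
step 8: (367620, 32621)  from 2·(171701,15236) + (24218,2149)
…
step 10: (1274561, 113099)  from 1·(906941,80478) + (367620,32621)
step 11: (4730624, 419775)  from 3·(1274561,113099) + (906941,80478)
→ (4730624, 419775).  Check: 4730624²=22378803429376, 127·419775²=22378803429375, difference 1.
k=2:  x_2 = 4730624·4730624+127·419775·419775 = 44757606858751,  y_2 = 4730624·419775+419775·4730624 = 3971595379200
k=3:  x_3 = 4730624·44757606858751+127·419775·3971595379200 = 423462818377139450624,  y_3 = 4730624·3971595379200+419775·44757606858751 = 37576248838264821825
k=4:  x_4 = 4730624·423462818377139450624+127·419775·37576248838264821825 = 4006486743445029115330560001,  y_4 = 4730624·37576248838264821825+419775·423462818377139450624 = 355518209168531397366758400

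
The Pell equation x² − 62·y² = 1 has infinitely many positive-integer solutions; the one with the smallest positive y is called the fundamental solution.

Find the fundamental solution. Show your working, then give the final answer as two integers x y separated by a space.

[7; 1,6,1,14] for √62; ℓ=4 ⇒ convergent index 3
i=0: a=7 ⇒ p=7, q=1
…
i=2: a=6 ⇒ p=55, q=7
i=3: a=1 ⇒ p=63, q=8
→ (63, 8).  Check: 63²=3969, 62·8²=3968, difference 1.

63 8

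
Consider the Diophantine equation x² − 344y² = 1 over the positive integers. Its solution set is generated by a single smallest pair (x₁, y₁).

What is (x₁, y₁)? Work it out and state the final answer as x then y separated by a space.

10405 561

[18; 1,1,4,1,3,1,4,1,1,36] for √344; ℓ=10 ⇒ convergent index 9
step 0: (18, 1)  from 18·(1,0) + (0,1)
…
step 2: (37, 2)  from 1·(19,1) + (18,1)
…
step 5: (779, 42)  from 3·(204,11) + (167,9)
…
step 7: (4711, 254)  from 4·(983,53) + (779,42)
step 8: (5694, 307)  from 1·(4711,254) + (983,53)
step 9: (10405, 561)  from 1·(5694,307) + (4711,254)
(x₁, y₁) = (10405, 561);  10405² − 344·561² = 1 ✓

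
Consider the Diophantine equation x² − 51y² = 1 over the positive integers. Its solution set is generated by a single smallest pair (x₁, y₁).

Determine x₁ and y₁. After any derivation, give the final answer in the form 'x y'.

√51 → a₀=7, period (7,14); ℓ=2 even so k=1
i=0: a=7 ⇒ p=7, q=1
i=1: a=7 ⇒ p=50, q=7
→ (50, 7).  Check: 50²=2500, 51·7²=2499, difference 1.

50 7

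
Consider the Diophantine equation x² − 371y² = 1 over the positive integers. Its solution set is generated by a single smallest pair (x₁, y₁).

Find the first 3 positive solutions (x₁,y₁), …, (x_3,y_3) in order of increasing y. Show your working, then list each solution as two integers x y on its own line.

1695 88
5746049 298320
19479104415 1011304712

[19; 3,1,4,1,3,38] for √371; ℓ=6 ⇒ convergent index 5
step 0: (19, 1)  from 19·(1,0) + (0,1)
step 1: (58, 3)  from 3·(19,1) + (1,0)
…
step 4: (443, 23)  from 1·(366,19) + (77,4)
step 5: (1695, 88)  from 3·(443,23) + (366,19)
→ (1695, 88).  Check: 1695²=2873025, 371·88²=2873024, difference 1.
n=2: (1695,88)∘(1695,88) = (1695·1695+371·88·88, 1695·88+88·1695) = (5746049,298320)
n=3: (5746049,298320)∘(1695,88) = (1695·5746049+371·88·298320, 1695·298320+88·5746049) = (19479104415,1011304712)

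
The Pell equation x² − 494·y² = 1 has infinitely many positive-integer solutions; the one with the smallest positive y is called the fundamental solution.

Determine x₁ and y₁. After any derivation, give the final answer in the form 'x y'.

73035 3286

√494 = [22; 4,2,2,1,2,1,2,2,4,44, …], period ℓ=10 (even) → k=9
step 0: (22, 1)  from 22·(1,0) + (0,1)
step 1: (89, 4)  from 4·(22,1) + (1,0)
step 2: (200, 9)  from 2·(89,4) + (22,1)
step 3: (489, 22)  from 2·(200,9) + (89,4)
step 4: (689, 31)  from 1·(489,22) + (200,9)
step 5: (1867, 84)  from 2·(689,31) + (489,22)
…
step 7: (6979, 314)  from 2·(2556,115) + (1867,84)
step 8: (16514, 743)  from 2·(6979,314) + (2556,115)
step 9: (73035, 3286)  from 4·(16514,743) + (6979,314)
fundamental: x₁=73035, y₁=3286  (since 5334111225 − 494·10797796 = 1)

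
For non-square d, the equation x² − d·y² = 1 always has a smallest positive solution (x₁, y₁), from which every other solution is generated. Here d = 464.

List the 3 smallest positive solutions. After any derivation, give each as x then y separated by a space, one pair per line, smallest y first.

9801 455
192119201 8918910
3765920568201 174828473365

[21; 1,1,5,1,1,1,5,1,1,42] for √464; ℓ=10 ⇒ convergent index 9
i=0: a=21 ⇒ p=21, q=1
…
i=2: a=1 ⇒ p=43, q=2
…
i=4: a=1 ⇒ p=280, q=13
i=5: a=1 ⇒ p=517, q=24
…
i=7: a=5 ⇒ p=4502, q=209
i=8: a=1 ⇒ p=5299, q=246
i=9: a=1 ⇒ p=9801, q=455
→ (9801, 455).  Check: 9801²=96059601, 464·455²=96059600, difference 1.
k=2:  x_2 = 9801·9801+464·455·455 = 192119201,  y_2 = 9801·455+455·9801 = 8918910
k=3:  x_3 = 9801·192119201+464·455·8918910 = 3765920568201,  y_3 = 9801·8918910+455·192119201 = 174828473365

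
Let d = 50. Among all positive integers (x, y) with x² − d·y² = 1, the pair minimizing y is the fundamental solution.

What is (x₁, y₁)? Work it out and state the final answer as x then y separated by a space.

99 14

√50 = [7; 14, …], period ℓ=1 (odd) → k=1
a_0=7:  p_0=7·1+0=7,  q_0=7·0+1=1
a_1=14:  p_1=14·7+1=99,  q_1=14·1+0=14
→ (99, 14).  Check: 99²=9801, 50·14²=9800, difference 1.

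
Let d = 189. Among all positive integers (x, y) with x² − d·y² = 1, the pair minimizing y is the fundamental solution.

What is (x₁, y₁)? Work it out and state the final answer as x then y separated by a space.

√189 → a₀=13, period (1,2,1,26); ℓ=4 even so k=3
k=0  a_k=13  p_k/q_k = 13/1
…
k=2  a_k=2  p_k/q_k = 41/3
k=3  a_k=1  p_k/q_k = 55/4
fundamental: x₁=55, y₁=4  (since 3025 − 189·16 = 1)

55 4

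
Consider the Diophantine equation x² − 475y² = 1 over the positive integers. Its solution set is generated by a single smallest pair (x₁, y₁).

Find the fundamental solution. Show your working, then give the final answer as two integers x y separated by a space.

57799 2652

[21; 1,3,1,6,2,6,1,3,1,42] for √475; ℓ=10 ⇒ convergent index 9
k=0  a_k=21  p_k/q_k = 21/1
k=1  a_k=1  p_k/q_k = 22/1
…
k=3  a_k=1  p_k/q_k = 109/5
k=4  a_k=6  p_k/q_k = 741/34
k=5  a_k=2  p_k/q_k = 1591/73
k=6  a_k=6  p_k/q_k = 10287/472
k=7  a_k=1  p_k/q_k = 11878/545
k=8  a_k=3  p_k/q_k = 45921/2107
k=9  a_k=1  p_k/q_k = 57799/2652
→ (57799, 2652).  Check: 57799²=3340724401, 475·2652²=3340724400, difference 1.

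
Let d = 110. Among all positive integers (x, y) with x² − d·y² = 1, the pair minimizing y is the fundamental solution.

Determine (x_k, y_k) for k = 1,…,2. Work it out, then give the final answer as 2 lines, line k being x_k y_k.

d=110: √d = [10; 2,20] (ℓ=2, even), read p_1/q_1
a_0=10:  p_0=10·1+0=10,  q_0=10·0+1=1
a_1=2:  p_1=2·10+1=21,  q_1=2·1+0=2
fundamental: x₁=21, y₁=2  (since 441 − 110·4 = 1)
k=2:  x_2 = 21·21+110·2·2 = 881,  y_2 = 21·2+2·21 = 84

21 2
881 84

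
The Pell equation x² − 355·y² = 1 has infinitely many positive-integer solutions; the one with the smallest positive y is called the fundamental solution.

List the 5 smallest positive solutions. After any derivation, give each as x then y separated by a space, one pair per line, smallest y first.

954809 50676
1823320452961 96771801768
3481845556741524089 184797174548553948
6648994948371812427335041 352892010866963721270096
12697040435316401858305944800249 673888936007564730309809629380

d=355: √d = [18; 1,5,3,3,1,6,1,3,3,5,1,36] (ℓ=12, even), read p_11/q_11
a_0=18:  p_0=18·1+0=18,  q_0=18·0+1=1
…
a_3=3:  p_3=3·113+19=358,  q_3=3·6+1=19
…
a_6=6:  p_6=6·1545+1187=10457,  q_6=6·82+63=555
…
a_8=3:  p_8=3·12002+10457=46463,  q_8=3·637+555=2466
…
a_10=5:  p_10=5·151391+46463=803418,  q_10=5·8035+2466=42641
a_11=1:  p_11=1·803418+151391=954809,  q_11=1·42641+8035=50676
→ (954809, 50676).  Check: 954809²=911660226481, 355·50676²=911660226480, difference 1.
(954809+50676√355)^2 = 1823320452961 + 96771801768√355
(954809+50676√355)^3 = 3481845556741524089 + 184797174548553948√355
(954809+50676√355)^4 = 6648994948371812427335041 + 352892010866963721270096√355
(954809+50676√355)^5 = 12697040435316401858305944800249 + 673888936007564730309809629380√355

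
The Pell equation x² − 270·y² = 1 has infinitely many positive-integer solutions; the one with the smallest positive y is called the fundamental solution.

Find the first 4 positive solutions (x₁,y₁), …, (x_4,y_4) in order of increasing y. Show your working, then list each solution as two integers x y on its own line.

[16; 2,3,6,3,2,32] for √270; ℓ=6 ⇒ convergent index 5
step 0: (16, 1)  from 16·(1,0) + (0,1)
step 1: (33, 2)  from 2·(16,1) + (1,0)
step 2: (115, 7)  from 3·(33,2) + (16,1)
step 3: (723, 44)  from 6·(115,7) + (33,2)
step 4: (2284, 139)  from 3·(723,44) + (115,7)
step 5: (5291, 322)  from 2·(2284,139) + (723,44)
fundamental: x₁=5291, y₁=322  (since 27994681 − 270·103684 = 1)
(5291+322√270)^2 = 55989361 + 3407404√270
(5291+322√270)^3 = 592479412811 + 36057148806√270
(5291+322√270)^4 = 6269617090376641 + 381556745257688√270

5291 322
55989361 3407404
592479412811 36057148806
6269617090376641 381556745257688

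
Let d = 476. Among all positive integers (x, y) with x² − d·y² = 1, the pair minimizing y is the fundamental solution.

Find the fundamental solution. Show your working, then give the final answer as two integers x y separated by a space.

√476 → a₀=21, period (1,4,2,10,2,4,1,42); ℓ=8 even so k=7
a_0=21:  p_0=21·1+0=21,  q_0=21·0+1=1
a_1=1:  p_1=1·21+1=22,  q_1=1·1+0=1
a_2=4:  p_2=4·22+21=109,  q_2=4·1+1=5
…
a_6=4:  p_6=4·5258+2509=23541,  q_6=4·241+115=1079
a_7=1:  p_7=1·23541+5258=28799,  q_7=1·1079+241=1320
→ (28799, 1320).  Check: 28799²=829382401, 476·1320²=829382400, difference 1.

28799 1320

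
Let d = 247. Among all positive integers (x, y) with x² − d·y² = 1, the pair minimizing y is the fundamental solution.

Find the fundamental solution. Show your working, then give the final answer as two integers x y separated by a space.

[15; 1,2,1,1,9,1,9,1,1,2,1,30] for √247; ℓ=12 ⇒ convergent index 11
a_0=15:  p_0=15·1+0=15,  q_0=15·0+1=1
…
a_3=1:  p_3=1·47+16=63,  q_3=1·3+1=4
…
a_9=1:  p_9=1·12683+11520=24203,  q_9=1·807+733=1540
a_10=2:  p_10=2·24203+12683=61089,  q_10=2·1540+807=3887
a_11=1:  p_11=1·61089+24203=85292,  q_11=1·3887+1540=5427
→ (85292, 5427).  Check: 85292²=7274725264, 247·5427²=7274725263, difference 1.

85292 5427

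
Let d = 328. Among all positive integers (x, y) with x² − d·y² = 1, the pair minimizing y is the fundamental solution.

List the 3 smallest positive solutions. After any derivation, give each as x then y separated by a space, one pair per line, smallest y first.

[18; 9,36] for √328; ℓ=2 ⇒ convergent index 1
k=0  a_k=18  p_k/q_k = 18/1
k=1  a_k=9  p_k/q_k = 163/9
(x₁, y₁) = (163, 9);  163² − 328·9² = 1 ✓
n=2: (163,9)∘(163,9) = (163·163+328·9·9, 163·9+9·163) = (53137,2934)
n=3: (53137,2934)∘(163,9) = (163·53137+328·9·2934, 163·2934+9·53137) = (17322499,956475)

163 9
53137 2934
17322499 956475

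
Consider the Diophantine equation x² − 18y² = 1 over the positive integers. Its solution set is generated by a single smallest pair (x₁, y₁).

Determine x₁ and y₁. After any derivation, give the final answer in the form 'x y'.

17 4

√18 = [4; 4,8, …], period ℓ=2 (even) → k=1
a_0=4:  p_0=4·1+0=4,  q_0=4·0+1=1
a_1=4:  p_1=4·4+1=17,  q_1=4·1+0=4
fundamental: x₁=17, y₁=4  (since 289 − 18·16 = 1)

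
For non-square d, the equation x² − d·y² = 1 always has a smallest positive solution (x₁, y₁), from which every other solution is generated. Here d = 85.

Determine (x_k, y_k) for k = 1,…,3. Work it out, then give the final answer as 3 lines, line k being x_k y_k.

285769 30996
163327842721 17715391848
93348068572789129 10125019625991228

[9; 4,1,1,4,18] for √85; ℓ=5 ⇒ convergent index 9
step 0: (9, 1)  from 9·(1,0) + (0,1)
…
step 5: (6887, 747)  from 18·(378,41) + (83,9)
step 6: (27926, 3029)  from 4·(6887,747) + (378,41)
step 7: (34813, 3776)  from 1·(27926,3029) + (6887,747)
step 8: (62739, 6805)  from 1·(34813,3776) + (27926,3029)
step 9: (285769, 30996)  from 4·(62739,6805) + (34813,3776)
(x₁, y₁) = (285769, 30996);  285769² − 85·30996² = 1 ✓
n=2: (285769,30996)∘(285769,30996) = (285769·285769+85·30996·30996, 285769·30996+30996·285769) = (163327842721,17715391848)
n=3: (163327842721,17715391848)∘(285769,30996) = (285769·163327842721+85·30996·17715391848, 285769·17715391848+30996·163327842721) = (93348068572789129,10125019625991228)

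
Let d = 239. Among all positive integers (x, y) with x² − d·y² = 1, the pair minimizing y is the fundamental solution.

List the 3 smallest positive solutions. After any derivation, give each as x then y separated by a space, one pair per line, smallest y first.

6195120 400729
76759023628799 4965128484960
951062724926484326640 61519133559490389671

d=239: √d = [15; 2,5,1,2,4,15,4,2,1,5,2,30] (ℓ=12, even), read p_11/q_11
i=0: a=15 ⇒ p=15, q=1
…
i=3: a=1 ⇒ p=201, q=13
i=4: a=2 ⇒ p=572, q=37
i=5: a=4 ⇒ p=2489, q=161
i=6: a=15 ⇒ p=37907, q=2452
…
i=8: a=2 ⇒ p=346141, q=22390
i=9: a=1 ⇒ p=500258, q=32359
i=10: a=5 ⇒ p=2847431, q=184185
i=11: a=2 ⇒ p=6195120, q=400729
fundamental: x₁=6195120, y₁=400729  (since 38379511814400 − 239·160583731441 = 1)
(6195120+400729√239)^2 = 76759023628799 + 4965128484960√239
(6195120+400729√239)^3 = 951062724926484326640 + 61519133559490389671√239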